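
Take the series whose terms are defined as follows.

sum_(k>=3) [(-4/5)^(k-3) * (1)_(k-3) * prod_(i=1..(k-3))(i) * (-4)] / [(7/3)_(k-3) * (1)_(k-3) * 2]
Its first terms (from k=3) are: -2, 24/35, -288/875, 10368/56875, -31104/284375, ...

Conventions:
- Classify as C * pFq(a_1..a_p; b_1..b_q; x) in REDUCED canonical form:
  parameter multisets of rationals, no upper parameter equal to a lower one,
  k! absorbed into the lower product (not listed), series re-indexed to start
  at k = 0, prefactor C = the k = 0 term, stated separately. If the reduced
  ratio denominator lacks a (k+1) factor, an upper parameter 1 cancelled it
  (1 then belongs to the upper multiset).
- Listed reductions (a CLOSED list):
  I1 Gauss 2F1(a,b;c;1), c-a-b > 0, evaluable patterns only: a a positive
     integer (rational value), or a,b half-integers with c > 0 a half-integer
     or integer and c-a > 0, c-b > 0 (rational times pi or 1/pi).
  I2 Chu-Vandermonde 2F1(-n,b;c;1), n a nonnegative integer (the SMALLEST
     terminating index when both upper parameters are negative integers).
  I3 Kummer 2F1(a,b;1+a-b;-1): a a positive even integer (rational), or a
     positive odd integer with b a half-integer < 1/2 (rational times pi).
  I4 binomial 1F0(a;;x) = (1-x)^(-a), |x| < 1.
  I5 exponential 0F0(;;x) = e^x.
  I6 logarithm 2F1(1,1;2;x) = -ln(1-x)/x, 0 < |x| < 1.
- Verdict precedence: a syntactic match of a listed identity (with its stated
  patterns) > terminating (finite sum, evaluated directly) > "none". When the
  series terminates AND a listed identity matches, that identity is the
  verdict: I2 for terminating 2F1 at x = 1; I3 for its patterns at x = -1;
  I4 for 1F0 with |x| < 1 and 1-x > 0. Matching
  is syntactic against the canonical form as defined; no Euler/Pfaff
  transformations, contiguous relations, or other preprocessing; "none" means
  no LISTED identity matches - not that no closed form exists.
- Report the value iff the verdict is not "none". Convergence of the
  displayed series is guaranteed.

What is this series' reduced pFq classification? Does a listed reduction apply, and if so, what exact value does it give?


This is -2 * 2F1(1, 1; 7/3; -4/5) in reduced canonical form. Verdict: no listed reduction: x = -4/5 and upper {1, 1} fail every I1-I6 pattern.

Key observation: t_0 being -2, (1)_k (C = -2) is k! itself.
Step ratio: r(k) = (-4/5) * (k+1) (k+1) / [(k+7/3) (k+1)] - rational in k. x = (-4/5); t_0 = -2; negate the roots.


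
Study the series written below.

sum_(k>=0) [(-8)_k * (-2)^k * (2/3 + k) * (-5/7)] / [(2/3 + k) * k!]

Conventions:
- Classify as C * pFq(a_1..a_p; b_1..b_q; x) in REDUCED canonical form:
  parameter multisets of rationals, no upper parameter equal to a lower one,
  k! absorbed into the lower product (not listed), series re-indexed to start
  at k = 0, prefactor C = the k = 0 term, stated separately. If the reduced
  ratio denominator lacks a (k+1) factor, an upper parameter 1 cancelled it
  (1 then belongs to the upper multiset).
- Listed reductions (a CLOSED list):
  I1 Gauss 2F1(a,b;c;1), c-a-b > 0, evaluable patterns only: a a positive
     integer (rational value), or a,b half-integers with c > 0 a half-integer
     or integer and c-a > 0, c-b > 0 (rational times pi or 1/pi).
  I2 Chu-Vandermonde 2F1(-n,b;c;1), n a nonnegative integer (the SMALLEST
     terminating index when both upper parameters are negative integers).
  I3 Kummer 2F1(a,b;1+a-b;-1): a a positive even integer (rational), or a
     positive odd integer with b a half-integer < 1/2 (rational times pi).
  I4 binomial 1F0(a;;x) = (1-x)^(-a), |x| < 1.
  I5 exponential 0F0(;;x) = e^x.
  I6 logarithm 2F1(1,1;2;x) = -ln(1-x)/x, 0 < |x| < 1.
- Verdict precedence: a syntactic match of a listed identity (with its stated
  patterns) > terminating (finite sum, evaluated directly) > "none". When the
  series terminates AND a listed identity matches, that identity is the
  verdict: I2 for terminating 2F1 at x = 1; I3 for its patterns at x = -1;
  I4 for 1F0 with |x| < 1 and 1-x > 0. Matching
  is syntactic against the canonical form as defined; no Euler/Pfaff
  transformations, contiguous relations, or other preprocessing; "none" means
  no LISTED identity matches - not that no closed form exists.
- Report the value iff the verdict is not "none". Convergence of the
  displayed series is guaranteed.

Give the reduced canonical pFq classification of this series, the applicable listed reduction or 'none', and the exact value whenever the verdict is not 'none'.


Prefactor -5/7, argument -2: 1F0 with upper {-8} over lower {-}. Verdict: terminating - no listed pattern fits, but -8 in the upper list cuts the series at k = 8; direct evaluation. Value: -32805/7.

Key observation: from the first term -5/7: k + 2/3 divides numerator and denominator alike; C = -5/7 after cancelling.
Term ratio: r(k) = (-2) * (k-8) / [(k+1)] - poly over poly, x = (-2) from leading terms; C = -5/7 at k = 0.


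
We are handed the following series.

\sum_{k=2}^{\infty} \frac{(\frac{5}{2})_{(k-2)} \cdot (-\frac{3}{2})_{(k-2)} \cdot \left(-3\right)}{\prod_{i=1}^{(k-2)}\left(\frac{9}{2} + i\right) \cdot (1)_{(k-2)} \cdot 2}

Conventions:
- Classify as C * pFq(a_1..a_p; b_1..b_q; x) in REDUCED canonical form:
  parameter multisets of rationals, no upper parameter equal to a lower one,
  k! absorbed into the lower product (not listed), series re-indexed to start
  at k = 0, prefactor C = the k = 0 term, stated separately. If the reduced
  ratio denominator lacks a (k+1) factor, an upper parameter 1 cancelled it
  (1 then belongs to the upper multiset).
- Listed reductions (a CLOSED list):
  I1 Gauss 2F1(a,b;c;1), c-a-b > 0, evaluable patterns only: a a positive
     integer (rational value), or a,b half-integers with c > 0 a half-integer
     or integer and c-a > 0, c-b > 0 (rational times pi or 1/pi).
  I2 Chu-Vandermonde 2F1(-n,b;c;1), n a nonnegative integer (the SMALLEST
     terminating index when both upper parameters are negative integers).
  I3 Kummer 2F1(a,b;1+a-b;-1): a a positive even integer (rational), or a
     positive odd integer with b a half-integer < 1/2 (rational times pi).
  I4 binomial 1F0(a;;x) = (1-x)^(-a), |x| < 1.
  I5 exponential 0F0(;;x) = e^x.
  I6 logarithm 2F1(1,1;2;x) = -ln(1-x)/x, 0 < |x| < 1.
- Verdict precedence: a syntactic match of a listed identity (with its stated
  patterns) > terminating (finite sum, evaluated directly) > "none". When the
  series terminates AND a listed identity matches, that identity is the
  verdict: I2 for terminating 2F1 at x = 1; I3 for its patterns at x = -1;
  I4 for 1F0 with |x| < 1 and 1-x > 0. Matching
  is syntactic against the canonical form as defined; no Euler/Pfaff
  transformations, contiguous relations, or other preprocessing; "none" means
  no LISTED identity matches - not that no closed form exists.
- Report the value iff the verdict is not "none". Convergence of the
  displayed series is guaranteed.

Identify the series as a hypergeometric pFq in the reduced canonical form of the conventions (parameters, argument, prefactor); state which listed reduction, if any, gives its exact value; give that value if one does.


Classification (C = -\frac{3}{2}): 2F1 with upper {-\frac{3}{2}, \frac{5}{2}}, lower {\frac{11}{2}}, argument x = 1. Verdict at x = 1: the half-integer Gauss pattern (I1) matches (x = 1; upper {-\frac{3}{2}, \frac{5}{2}} half-integers, c = \frac{11}{2} in the evaluable pattern). Value: \left(-\frac{6615}{32768}\right) \cdot \pi.

Key step: x = 1 and (1)_k (C = -3/2) is k! itself.
Step ratio: r(k) = 1 * (k-\frac{3}{2}) (k+\frac{5}{2}) / [(k+\frac{11}{2}) (k+1)] - rational; roots negated = parameters, x = 1, C = -\frac{3}{2}.


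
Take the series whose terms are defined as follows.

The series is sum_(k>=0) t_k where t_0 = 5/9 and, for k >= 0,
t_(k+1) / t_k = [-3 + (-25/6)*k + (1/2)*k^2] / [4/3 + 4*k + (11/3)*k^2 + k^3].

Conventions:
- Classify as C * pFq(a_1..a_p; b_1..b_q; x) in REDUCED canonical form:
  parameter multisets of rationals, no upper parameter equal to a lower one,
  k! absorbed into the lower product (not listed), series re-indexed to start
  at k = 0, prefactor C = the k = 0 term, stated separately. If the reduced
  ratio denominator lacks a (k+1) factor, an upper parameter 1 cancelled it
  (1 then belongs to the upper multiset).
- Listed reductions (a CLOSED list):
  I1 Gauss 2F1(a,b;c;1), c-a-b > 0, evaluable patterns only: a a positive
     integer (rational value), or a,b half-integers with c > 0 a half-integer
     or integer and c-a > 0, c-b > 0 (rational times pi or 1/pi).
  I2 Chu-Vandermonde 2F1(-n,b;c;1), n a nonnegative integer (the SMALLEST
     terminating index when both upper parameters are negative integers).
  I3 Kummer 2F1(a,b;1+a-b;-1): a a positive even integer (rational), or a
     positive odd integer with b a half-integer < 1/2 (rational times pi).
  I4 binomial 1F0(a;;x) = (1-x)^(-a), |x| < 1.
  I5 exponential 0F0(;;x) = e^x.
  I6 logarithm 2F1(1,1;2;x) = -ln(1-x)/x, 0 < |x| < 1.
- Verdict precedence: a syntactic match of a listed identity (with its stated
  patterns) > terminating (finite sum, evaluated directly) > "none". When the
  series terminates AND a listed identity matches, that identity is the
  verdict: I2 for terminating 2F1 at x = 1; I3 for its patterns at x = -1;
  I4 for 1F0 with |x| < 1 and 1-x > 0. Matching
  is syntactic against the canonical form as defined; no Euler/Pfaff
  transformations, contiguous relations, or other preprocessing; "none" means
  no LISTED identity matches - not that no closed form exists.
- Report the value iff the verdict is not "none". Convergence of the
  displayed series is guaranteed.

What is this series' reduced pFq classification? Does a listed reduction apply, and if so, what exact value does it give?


The series (x = 1/2) is 1F1: upper {-9}, lower {2}, prefactor 5/9. Verdict: terminating. With -9 upstairs the series is a 10-term polynomial sum; evaluated term by term. Value: -236126701/3344302080.

Structural cue: from the first term 5/9: factor the ratio over Q (C = 5/9, x = 1/2): negated roots = parameters.
Term ratio: r(k) = (1/2) * (k-9) / [(k+2) (k+1)] ; factor over Q: parameters, x = (1/2), and C = 5/9.


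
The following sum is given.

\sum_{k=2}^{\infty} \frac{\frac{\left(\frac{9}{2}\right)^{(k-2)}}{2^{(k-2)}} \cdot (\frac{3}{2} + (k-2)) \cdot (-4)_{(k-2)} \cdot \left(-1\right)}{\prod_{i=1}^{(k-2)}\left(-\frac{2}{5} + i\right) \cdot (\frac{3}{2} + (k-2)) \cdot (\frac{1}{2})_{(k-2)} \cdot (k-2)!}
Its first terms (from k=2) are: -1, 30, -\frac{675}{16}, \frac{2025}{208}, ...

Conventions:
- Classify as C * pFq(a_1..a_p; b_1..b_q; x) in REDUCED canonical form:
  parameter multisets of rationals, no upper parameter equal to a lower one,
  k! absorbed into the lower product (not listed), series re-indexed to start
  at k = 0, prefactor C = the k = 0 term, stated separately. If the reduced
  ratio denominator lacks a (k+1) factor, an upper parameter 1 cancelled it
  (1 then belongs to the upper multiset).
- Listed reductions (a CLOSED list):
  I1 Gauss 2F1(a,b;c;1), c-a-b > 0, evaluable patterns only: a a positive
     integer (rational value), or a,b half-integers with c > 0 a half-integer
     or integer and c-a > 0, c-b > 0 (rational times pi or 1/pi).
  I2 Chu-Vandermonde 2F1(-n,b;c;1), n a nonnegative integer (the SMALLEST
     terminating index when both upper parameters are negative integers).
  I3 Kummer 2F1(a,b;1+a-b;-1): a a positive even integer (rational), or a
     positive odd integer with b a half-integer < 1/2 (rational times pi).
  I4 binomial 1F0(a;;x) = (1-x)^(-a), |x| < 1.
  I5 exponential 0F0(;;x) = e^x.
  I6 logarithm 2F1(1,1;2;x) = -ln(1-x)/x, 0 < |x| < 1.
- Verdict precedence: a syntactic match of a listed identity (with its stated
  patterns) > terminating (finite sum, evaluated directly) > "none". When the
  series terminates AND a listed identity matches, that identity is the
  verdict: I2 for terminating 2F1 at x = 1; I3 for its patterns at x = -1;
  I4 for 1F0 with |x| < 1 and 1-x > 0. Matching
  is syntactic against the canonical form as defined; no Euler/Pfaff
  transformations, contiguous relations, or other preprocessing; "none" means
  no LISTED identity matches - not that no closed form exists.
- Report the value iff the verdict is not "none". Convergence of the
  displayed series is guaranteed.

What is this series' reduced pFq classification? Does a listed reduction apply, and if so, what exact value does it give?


Prefactor -1, argument \frac{9}{4}: 1F2 with upper {-4} over lower {\frac{1}{2}, \frac{3}{5}}. Verdict: terminating (-4 upstairs). 5 nonzero terms in all; added directly. Value: -\frac{90541}{23296}.

Key observation: from the first term -1: the lower running product (C = -1, x = 9/4) is a rising factorial.
Step ratio: r(k) = \frac{9}{4} * (k-4) / [(k+\frac{1}{2}) (k+\frac{3}{5}) (k+1)] - poly over poly, x = \frac{9}{4} from leading terms; C = -1 at k = 0.


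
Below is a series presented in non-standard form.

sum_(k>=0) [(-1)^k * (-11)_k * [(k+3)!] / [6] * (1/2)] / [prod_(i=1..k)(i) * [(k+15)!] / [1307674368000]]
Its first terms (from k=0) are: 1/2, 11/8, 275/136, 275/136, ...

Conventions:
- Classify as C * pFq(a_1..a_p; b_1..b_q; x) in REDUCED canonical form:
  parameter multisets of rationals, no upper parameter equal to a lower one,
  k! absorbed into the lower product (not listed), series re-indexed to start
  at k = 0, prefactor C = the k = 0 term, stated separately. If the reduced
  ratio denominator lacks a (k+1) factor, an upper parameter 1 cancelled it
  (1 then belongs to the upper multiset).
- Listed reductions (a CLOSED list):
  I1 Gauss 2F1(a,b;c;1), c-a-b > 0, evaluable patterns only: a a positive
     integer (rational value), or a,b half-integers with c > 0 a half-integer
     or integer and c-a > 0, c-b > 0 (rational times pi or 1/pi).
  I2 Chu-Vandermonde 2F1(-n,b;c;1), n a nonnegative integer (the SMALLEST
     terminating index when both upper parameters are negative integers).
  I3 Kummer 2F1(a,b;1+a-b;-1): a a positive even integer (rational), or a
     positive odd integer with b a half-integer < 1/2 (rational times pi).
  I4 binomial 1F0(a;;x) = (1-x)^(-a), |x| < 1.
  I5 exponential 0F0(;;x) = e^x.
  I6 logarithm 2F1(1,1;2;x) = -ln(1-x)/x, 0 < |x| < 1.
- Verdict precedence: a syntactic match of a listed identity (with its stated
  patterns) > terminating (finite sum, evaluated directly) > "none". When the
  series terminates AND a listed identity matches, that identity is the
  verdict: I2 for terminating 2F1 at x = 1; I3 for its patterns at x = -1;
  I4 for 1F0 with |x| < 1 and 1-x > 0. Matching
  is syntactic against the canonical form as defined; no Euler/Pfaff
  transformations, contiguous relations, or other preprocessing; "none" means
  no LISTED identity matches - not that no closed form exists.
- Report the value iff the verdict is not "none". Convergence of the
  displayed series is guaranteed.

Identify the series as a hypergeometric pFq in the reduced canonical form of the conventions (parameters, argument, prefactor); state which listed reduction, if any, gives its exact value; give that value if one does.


This is 1/2 * 2F1(-11, 4; 16; -1) in reduced canonical form. Verdict: Kummer's theorem (I3) matches (x = -1; c = 16 equals 1+a-b for upper {-11, 4}: listed pattern). Sum: 35/4.

Key observation: from the first term 1/2: the denominator's factorial ratio (C = 1/2, x = -1) is a lower Pochhammer.
Adjacent-term ratio: r(k) = (-1) * (k-11) (k+4) / [(k+16) (k+1)] - rational in k, leading ratio (-1); with t_0 = 1/2, classification follows.


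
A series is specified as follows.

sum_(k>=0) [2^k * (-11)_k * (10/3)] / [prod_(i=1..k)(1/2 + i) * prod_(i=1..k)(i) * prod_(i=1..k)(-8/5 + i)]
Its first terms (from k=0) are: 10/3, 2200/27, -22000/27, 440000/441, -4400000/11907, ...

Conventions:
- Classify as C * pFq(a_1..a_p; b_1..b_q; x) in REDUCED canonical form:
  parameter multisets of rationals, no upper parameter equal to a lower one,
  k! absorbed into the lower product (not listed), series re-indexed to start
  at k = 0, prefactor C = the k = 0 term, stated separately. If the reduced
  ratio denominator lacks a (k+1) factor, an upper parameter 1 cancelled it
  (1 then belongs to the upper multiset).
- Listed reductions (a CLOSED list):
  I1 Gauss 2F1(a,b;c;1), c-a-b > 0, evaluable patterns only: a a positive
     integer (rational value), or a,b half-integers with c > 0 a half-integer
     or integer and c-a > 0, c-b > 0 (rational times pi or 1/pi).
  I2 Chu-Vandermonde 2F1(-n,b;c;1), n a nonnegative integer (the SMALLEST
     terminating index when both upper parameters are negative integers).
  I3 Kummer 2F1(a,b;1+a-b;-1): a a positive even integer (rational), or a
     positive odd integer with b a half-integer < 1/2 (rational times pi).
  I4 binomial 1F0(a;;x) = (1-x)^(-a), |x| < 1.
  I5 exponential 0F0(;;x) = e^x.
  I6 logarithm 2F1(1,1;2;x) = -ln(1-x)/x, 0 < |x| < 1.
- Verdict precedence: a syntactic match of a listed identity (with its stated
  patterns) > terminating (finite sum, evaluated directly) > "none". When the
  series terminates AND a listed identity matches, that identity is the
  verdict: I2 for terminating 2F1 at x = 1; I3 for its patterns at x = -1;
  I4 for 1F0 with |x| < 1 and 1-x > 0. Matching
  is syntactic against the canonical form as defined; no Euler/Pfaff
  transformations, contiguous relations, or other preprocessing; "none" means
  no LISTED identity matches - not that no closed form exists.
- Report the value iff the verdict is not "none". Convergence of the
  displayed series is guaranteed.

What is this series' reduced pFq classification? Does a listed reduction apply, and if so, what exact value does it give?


Classification (C = 10/3): 1F2 with upper {-11}, lower {-3/5, 3/2}, argument x = 2. Verdict: terminating - no listed pattern fits, but -11 in the upper list cuts the series at k = 11; direct evaluation. Hence: -2458887345069955740670/48979268151503869179.

Structural cue: with t_0 = 10/3, the lower running product (prefactor 10/3) is a rising factorial.
Consecutive-term ratio: r(k) = 2 * (k-11) / [(k-3/5) (k+3/2) (k+1)] - rational in k. x = 2; t_0 = 10/3; negate the roots.


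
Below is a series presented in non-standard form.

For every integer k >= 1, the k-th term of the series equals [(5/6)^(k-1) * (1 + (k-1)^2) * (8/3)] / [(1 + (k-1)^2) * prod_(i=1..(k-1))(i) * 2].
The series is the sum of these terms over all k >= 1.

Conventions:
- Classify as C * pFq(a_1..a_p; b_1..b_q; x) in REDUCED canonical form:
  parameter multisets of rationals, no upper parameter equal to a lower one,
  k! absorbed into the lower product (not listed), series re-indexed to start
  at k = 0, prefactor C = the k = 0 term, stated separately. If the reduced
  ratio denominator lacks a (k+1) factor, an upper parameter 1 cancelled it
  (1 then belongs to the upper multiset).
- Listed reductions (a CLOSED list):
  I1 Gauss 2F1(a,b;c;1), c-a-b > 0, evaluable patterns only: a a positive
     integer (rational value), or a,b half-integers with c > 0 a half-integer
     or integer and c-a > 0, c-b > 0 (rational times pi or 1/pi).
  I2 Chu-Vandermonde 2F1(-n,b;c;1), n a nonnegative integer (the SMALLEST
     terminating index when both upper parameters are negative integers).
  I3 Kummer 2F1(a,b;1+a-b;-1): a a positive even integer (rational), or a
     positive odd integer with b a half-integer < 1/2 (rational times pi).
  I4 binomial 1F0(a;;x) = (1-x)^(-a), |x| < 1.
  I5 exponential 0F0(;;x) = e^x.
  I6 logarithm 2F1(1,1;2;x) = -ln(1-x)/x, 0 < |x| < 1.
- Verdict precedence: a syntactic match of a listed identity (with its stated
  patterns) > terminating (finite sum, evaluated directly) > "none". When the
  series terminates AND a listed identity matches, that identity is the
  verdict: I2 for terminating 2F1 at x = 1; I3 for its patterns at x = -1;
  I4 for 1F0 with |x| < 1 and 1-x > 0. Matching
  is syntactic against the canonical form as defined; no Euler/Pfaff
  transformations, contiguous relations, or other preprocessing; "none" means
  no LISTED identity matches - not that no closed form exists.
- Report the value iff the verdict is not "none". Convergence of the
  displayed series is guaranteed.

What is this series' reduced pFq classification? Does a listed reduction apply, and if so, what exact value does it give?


At argument 5/6: a 0F0 with upper {-}, lower {-}, scaled by C = 4/3. Verdict: the exponential series (I5) applies (the 0F0 exponential series at x = 5/6). Sum: (4/3) * e^(5/6).

Structural cue: t_0 being 4/3, the factor k^2 + 1 cancels (top and bottom), leaving C = 4/3.
Ratio: r(k) = (5/6) * 1 / [(k+1)] - rational in k, leading ratio (5/6); with t_0 = 4/3, classification follows.


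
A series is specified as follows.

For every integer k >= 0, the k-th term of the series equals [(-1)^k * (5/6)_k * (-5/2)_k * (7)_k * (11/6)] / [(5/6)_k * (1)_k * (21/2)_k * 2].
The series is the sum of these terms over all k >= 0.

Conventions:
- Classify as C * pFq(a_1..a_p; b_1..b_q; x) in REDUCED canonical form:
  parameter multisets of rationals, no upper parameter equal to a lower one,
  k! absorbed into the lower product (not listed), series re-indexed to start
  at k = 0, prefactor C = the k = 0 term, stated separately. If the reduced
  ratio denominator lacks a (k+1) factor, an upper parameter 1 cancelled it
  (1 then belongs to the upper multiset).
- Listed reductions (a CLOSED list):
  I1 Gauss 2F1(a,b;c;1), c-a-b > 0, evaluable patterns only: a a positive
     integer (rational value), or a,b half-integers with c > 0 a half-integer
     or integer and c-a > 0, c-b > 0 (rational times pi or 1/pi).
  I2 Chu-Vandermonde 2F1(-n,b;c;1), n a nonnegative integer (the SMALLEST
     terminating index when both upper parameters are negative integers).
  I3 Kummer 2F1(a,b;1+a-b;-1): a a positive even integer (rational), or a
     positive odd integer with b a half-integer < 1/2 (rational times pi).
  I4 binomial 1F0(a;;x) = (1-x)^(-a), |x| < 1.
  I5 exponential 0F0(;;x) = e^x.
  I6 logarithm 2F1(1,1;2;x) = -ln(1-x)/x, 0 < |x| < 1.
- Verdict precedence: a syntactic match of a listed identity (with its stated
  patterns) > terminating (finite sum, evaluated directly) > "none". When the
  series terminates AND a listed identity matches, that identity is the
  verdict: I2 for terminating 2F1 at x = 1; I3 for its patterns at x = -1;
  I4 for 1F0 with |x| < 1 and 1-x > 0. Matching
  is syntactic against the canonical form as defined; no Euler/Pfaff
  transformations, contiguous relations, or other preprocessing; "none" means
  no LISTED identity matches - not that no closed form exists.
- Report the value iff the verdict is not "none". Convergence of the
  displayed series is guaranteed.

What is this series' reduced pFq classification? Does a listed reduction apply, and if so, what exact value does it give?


Canonical form: C = 11/12 times 2F1 with upper {-5/2, 7}, lower {21/2}, x = -1. Verdict at x = -1: Kummer (I3) matches (x = -1; c = 21/2 equals 1+a-b for upper {-5/2, 7}: listed pattern). Hence: (17782765/16777216) * pi.

Key step: t_0 = 11/12 here, and (1)_k (C = 11/12, x = -1) is k! itself.
Term ratio: r(k) = (-1) * (k-5/2) (k+7) / [(k+21/2) (k+1)] - rational in k. x = (-1); t_0 = 11/12; negate the roots.


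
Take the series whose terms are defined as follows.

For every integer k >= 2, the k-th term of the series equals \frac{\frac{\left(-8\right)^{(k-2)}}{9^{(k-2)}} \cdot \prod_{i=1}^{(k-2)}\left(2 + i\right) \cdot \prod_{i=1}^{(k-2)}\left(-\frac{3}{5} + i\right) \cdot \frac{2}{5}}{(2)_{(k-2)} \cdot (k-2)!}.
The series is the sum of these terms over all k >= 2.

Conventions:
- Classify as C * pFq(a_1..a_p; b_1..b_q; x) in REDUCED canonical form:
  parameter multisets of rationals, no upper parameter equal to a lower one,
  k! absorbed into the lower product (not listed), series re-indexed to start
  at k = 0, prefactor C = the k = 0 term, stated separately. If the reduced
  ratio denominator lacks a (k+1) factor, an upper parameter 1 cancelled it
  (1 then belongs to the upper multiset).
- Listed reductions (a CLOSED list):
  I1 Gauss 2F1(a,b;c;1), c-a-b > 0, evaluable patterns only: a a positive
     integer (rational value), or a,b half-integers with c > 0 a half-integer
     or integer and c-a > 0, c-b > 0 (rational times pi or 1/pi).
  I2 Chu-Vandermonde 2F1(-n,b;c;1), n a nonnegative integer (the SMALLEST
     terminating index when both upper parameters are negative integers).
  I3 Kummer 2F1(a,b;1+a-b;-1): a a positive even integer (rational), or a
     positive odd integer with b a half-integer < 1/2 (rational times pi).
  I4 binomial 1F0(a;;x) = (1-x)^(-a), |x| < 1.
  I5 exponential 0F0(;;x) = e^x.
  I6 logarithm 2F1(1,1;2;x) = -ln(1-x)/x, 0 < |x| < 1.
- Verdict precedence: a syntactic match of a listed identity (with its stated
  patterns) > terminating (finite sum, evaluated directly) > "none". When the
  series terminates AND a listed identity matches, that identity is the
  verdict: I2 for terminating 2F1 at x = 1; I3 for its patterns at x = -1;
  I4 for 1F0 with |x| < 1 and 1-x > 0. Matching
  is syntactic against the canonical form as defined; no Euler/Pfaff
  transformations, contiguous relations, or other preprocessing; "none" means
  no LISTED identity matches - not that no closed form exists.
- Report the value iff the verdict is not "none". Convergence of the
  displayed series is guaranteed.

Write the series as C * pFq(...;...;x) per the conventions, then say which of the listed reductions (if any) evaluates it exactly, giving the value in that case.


Classification (C = \frac{2}{5}): 2F1 with upper {\frac{2}{5}, 3}, lower {2}, argument x = -\frac{8}{9}. Verdict: none - at argument -\frac{8}{9} the multisets {\frac{2}{5}, 3} ; {2} match no listed identity.

Structural cue: t_0 = \frac{2}{5} here, and the running product (prefactor 2/5) telescopes to a rising factorial.
Ratio: r(k) = -\frac{8}{9} * (k+\frac{2}{5}) (k+3) / [(k+2) (k+1)] - rational in k, leading ratio -\frac{8}{9}; with t_0 = \frac{2}{5}, classification follows.


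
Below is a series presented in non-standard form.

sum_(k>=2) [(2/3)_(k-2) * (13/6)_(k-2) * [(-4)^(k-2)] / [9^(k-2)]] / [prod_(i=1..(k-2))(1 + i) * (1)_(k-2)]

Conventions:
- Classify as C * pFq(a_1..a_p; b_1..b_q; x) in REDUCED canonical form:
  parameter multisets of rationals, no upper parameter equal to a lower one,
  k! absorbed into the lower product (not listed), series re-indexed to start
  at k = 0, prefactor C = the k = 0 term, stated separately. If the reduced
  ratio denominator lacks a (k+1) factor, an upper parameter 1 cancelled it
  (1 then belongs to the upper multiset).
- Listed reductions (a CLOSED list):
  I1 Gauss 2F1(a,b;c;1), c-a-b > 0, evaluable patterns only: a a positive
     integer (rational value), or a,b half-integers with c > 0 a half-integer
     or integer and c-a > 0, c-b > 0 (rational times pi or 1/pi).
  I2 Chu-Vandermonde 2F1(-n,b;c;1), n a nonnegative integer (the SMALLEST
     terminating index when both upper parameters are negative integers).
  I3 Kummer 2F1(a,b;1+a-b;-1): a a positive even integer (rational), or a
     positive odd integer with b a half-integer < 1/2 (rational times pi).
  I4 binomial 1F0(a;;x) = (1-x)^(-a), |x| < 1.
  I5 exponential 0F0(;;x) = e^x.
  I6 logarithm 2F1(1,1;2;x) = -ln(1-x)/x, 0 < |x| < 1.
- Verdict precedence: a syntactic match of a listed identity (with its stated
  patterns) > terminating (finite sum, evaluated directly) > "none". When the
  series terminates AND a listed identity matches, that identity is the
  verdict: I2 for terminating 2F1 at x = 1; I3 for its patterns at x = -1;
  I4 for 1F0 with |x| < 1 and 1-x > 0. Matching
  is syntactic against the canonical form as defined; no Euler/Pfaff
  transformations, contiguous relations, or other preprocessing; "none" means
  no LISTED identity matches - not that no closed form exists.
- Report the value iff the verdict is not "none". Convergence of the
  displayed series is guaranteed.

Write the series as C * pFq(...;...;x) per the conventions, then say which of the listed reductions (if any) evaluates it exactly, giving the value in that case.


Canonical form: C = 1 times 2F1 with upper {2/3, 13/6}, lower {2}, x = -4/9. Verdict: none. A 2F1 with upper {2/3, 13/6} fits none of I1-I6 at x = -4/9; the sum runs forever.

First insight: x = (-4/9) and (1)_k (C = 1, x = -4/9) is k! itself.
Step ratio: r(k) = (-4/9) * (k+2/3) (k+13/6) / [(k+2) (k+1)] - rational; roots negated = parameters, x = (-4/9), C = 1.


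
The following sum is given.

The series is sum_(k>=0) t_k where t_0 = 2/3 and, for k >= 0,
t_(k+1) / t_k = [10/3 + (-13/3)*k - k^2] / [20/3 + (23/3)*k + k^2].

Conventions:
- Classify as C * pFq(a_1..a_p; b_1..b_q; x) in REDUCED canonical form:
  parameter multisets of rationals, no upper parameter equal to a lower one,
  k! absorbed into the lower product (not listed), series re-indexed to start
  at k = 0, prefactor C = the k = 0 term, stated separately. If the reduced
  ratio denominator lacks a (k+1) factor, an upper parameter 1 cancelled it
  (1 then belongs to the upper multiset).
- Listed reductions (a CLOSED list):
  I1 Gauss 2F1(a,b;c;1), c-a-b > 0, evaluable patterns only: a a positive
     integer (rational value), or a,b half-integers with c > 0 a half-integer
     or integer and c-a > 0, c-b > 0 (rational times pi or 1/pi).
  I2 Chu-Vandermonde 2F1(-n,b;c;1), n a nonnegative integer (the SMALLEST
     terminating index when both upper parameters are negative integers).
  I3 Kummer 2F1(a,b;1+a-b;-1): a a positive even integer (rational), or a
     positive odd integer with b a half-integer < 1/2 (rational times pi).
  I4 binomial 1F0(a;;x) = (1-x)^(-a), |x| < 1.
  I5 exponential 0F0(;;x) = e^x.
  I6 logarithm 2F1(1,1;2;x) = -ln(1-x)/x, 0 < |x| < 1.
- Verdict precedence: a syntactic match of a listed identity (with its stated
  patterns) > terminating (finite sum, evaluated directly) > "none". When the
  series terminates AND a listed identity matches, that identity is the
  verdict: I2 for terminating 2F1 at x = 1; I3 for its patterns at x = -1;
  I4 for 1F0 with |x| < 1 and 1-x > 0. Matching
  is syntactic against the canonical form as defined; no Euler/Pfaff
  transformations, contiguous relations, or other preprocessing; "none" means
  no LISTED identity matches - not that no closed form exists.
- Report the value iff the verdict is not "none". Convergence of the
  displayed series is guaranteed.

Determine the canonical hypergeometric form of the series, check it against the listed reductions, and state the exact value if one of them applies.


Reduced: x = -1, 2F1, upper = {-2/3, 5}, lower = {20/3}, C = 2/3. Verdict: none (x = -1): each listed identity misses the multisets {-2/3, 5} ; {20/3}.

First insight: x = (-1) and roots of the ratio polynomials (C = 2/3) are the negated parameters.
Adjacent-term ratio: r(k) = (-1) * (k-2/3) (k+5) / [(k+20/3) (k+1)] - rational in k, leading ratio (-1); with t_0 = 2/3, classification follows.


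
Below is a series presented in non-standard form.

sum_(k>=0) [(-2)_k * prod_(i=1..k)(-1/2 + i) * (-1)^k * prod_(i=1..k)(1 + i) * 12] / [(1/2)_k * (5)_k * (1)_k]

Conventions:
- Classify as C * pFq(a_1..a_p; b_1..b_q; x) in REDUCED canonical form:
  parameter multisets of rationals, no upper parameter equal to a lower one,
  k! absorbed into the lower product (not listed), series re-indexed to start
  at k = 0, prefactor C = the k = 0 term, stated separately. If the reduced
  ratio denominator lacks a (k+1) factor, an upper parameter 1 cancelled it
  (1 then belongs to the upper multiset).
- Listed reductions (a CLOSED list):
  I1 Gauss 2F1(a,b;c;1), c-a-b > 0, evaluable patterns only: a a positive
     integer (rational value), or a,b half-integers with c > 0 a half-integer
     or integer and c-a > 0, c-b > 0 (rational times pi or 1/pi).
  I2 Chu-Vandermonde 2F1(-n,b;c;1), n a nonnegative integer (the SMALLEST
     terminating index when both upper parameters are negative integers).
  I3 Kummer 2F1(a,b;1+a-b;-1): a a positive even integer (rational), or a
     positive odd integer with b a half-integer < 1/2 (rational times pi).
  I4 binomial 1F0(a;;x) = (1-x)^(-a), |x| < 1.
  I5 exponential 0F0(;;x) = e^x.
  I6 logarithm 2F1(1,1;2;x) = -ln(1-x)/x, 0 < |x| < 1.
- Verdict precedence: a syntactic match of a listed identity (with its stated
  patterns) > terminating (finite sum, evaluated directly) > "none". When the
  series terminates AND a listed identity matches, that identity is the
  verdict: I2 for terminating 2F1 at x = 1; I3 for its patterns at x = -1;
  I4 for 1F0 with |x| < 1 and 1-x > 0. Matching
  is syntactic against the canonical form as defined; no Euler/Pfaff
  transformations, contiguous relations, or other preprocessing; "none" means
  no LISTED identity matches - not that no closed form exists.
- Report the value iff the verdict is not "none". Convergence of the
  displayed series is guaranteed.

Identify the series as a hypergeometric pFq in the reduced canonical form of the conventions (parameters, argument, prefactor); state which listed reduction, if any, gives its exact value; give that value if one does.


Reduced: x = -1, 2F1, upper = {-2, 2}, lower = {5}, C = 12. Verdict: Kummer (I3) applies (x = -1; c = 5 equals 1+a-b for upper {-2, 2}: listed pattern). Exact value: 24.

Key step: x = (-1) and (1)_k (C = 12) is k! itself.
Ratio: r(k) = (-1) * (k-2) (k+2) / [(k+5) (k+1)] - rational in k. x = (-1); t_0 = 12; negate the roots.


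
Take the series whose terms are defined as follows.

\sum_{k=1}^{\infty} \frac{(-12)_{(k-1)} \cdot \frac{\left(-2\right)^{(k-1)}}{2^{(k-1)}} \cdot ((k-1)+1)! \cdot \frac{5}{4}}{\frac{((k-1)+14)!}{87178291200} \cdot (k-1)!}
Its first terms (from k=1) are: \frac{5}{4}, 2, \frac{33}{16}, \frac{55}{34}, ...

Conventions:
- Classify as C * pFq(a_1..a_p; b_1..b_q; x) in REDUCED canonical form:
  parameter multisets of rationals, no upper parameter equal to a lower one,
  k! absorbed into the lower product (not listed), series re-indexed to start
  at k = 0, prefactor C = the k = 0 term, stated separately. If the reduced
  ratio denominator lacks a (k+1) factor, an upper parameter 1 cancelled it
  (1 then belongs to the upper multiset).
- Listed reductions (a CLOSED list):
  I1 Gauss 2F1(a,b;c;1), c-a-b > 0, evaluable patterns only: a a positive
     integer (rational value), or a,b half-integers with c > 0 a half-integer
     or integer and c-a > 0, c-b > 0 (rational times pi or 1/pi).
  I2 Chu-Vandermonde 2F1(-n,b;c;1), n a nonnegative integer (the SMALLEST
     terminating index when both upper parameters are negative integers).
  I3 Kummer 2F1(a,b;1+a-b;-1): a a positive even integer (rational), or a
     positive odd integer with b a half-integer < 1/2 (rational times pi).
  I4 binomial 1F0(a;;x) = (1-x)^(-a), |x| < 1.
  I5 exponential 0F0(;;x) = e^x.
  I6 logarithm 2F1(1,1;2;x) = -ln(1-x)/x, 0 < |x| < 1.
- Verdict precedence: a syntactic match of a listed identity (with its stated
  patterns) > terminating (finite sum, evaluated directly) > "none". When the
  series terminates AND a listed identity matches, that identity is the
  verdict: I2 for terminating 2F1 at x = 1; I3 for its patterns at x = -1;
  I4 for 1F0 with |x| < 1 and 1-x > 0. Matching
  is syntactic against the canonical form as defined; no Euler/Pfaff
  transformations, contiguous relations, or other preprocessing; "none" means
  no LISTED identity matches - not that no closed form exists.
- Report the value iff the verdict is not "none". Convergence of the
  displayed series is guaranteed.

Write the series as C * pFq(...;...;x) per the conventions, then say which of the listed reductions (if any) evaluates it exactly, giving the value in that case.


This is \frac{5}{4} * 2F1(-12, 2; 15; -1) in reduced canonical form. Verdict: the Kummer evaluation I3 applies (x = -1; c = 15 equals 1+a-b for upper {-12, 2}: listed pattern). Its exact value is \frac{35}{4}.

The tell: from the first term \frac{5}{4}: the factorial ratio (C = 5/4) (k+a-1)!/(a-1)! is a rising factorial (a)_k.
Term ratio: r(k) = -1 * (k-12) (k+2) / [(k+15) (k+1)] - poly over poly, x = -1 from leading terms; C = \frac{5}{4} at k = 0.


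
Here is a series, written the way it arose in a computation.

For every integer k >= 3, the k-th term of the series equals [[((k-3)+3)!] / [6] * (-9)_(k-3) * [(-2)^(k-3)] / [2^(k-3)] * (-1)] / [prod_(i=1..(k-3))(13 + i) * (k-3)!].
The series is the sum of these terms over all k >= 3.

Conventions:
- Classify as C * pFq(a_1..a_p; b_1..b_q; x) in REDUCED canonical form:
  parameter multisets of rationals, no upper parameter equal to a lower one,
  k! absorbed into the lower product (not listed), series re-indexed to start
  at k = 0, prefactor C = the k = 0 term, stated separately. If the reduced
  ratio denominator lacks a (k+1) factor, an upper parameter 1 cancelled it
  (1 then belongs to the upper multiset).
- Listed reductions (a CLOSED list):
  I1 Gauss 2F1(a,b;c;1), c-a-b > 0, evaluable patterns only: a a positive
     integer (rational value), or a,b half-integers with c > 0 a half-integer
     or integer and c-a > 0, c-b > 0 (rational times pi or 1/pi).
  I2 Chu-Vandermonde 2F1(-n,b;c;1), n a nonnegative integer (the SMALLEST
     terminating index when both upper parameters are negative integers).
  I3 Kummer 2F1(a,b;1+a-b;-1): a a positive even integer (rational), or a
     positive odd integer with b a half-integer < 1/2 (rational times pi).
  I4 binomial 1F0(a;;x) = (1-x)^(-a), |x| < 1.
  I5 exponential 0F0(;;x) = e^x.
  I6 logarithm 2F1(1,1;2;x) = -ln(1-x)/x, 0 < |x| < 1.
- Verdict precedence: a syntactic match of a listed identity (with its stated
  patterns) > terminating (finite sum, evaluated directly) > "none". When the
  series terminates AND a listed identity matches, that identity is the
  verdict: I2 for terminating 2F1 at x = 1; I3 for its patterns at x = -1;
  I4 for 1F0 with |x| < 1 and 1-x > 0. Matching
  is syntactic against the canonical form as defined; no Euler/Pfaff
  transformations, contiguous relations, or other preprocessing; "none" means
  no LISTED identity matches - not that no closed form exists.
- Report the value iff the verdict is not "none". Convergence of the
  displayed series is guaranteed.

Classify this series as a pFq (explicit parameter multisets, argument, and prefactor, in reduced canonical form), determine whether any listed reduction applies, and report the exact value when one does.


Classification (C = -1): 2F1 with upper {-9, 4}, lower {14}, argument x = -1. Verdict at x = -1: Kummer (I3) matches (x = -1; c = 14 equals 1+a-b for upper {-9, 4}: listed pattern). Its exact value is -13.

Key step: t_0 being -1, the factorial ratio (prefactor -1) (k+a-1)!/(a-1)! is a rising factorial (a)_k.
Step ratio: r(k) = (-1) * (k-9) (k+4) / [(k+14) (k+1)] - rational in k. x = (-1); t_0 = -1; negate the roots.


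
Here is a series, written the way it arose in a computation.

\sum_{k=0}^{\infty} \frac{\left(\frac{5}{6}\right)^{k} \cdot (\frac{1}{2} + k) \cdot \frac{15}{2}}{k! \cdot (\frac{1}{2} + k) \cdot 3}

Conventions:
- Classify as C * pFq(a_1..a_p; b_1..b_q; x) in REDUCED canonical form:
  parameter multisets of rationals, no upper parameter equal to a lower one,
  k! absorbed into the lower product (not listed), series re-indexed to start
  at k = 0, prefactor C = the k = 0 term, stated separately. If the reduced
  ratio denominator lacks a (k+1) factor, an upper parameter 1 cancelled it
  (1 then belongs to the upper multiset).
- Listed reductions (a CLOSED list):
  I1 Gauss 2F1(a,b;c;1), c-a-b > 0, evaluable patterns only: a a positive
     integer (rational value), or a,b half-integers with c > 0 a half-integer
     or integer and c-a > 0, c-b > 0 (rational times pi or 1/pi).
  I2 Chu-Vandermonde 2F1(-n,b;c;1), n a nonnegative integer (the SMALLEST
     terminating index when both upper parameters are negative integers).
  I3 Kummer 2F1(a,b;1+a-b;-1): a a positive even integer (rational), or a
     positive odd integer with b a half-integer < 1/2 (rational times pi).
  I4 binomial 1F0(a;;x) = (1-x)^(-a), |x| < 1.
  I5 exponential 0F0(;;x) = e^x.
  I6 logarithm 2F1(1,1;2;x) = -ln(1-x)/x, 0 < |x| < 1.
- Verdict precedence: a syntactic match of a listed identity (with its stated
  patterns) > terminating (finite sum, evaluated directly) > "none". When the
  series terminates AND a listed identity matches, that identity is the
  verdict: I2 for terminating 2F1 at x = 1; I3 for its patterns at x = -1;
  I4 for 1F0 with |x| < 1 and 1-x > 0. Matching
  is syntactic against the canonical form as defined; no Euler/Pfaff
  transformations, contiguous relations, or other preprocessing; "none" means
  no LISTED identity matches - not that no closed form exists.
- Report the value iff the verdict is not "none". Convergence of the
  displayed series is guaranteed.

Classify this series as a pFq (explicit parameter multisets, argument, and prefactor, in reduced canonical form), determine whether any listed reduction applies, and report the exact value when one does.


At argument \frac{5}{6}: a 0F0 with upper {-}, lower {-}, scaled by C = \frac{5}{2}. Verdict: the exponential series (I5) applies (the 0F0 exponential series at x = \frac{5}{6}). Sum: \frac{5}{2} \cdot e^{\frac{5}{6}}.

Structural cue: t_0 = \frac{5}{2} here, and the constant factors (prefactor 5/2) combine into one prefactor.
Adjacent-term ratio: r(k) = \frac{5}{6} * 1 / [(k+1)] - poly over poly, x = \frac{5}{6} from leading terms; C = \frac{5}{2} at k = 0.
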